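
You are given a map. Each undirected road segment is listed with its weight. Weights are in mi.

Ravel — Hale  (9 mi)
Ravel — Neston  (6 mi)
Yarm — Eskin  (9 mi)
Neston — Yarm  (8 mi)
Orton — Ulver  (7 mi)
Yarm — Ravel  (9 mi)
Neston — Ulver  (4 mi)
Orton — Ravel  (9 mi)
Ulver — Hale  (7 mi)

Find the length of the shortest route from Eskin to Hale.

Candidate routes:
Eskin - Yarm - Ravel - Hale: 9+9+9 = 27
Eskin - Yarm - Neston - Ravel - Hale: 9+8+6+9 = 32
Eskin - Yarm - Neston - Ulver - Hale: 9+8+4+7 = 28
The minimum is 27 mi via Eskin - Yarm - Ravel - Hale.

27 mi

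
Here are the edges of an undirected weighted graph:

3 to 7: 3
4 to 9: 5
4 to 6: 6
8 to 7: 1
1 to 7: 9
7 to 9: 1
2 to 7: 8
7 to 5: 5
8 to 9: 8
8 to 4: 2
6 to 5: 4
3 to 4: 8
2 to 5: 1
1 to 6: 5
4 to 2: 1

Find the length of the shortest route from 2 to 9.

5

Running Dijkstra from 2:
2: 0
4: 1  (via 2)
5: 1  (via 2)
8: 3  (via 4)
7: 4  (via 8)
6: 5  (via 5)
9: 5  (via 7)
Shortest route: 2 → 4 → 8 → 7 → 9 = 5.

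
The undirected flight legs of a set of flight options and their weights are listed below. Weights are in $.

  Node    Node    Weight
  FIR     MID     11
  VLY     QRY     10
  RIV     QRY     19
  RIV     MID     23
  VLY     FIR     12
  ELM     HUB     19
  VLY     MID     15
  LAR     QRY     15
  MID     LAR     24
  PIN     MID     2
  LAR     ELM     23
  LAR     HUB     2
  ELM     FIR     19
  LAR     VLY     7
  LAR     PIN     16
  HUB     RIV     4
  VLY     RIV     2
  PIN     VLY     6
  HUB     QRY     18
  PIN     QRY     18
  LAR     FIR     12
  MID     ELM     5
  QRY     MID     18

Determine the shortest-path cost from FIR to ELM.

$16

Shortest distances from FIR:
FIR: 0
MID: 11  (via FIR)
LAR: 12  (via FIR)
VLY: 12  (via FIR)
PIN: 13  (via MID)
HUB: 14  (via LAR)
RIV: 14  (via VLY)
ELM: 16  (via MID)
Shortest route: FIR → MID → ELM = $16.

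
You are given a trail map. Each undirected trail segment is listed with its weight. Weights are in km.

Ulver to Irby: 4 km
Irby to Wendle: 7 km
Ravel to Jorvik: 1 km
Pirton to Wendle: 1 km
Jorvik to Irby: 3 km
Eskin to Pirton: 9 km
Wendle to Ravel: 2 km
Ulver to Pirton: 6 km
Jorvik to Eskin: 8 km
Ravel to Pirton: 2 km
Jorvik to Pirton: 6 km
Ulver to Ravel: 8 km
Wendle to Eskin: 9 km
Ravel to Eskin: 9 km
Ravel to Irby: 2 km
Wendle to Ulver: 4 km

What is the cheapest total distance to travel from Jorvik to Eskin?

Settle nodes by increasing distance from Jorvik:
Jorvik: 0
Ravel: 1  (via Jorvik)
Wendle: 3  (via Ravel)
Irby: 3  (via Jorvik)
Pirton: 3  (via Ravel)
Ulver: 7  (via Wendle)
Eskin: 8  (via Jorvik)
Shortest route: Jorvik–Eskin = 8 km.

8 km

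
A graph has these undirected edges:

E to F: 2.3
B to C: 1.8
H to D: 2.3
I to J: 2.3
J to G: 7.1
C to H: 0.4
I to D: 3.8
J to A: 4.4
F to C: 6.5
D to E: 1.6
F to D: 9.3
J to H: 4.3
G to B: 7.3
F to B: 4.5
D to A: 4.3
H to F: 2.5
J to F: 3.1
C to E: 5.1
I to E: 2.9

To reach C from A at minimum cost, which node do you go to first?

Candidate routes:
A - J - F - H - C: 4.4+3.1+2.5+0.4 = 10.4
A - J - H - C: 4.4+4.3+0.4 = 9.1
A - D - H - C: 4.3+2.3+0.4 = 7
A - D - E - C: 4.3+1.6+5.1 = 11
The minimum is 7 via A - D - H - C.
So from A the first move is to D.

D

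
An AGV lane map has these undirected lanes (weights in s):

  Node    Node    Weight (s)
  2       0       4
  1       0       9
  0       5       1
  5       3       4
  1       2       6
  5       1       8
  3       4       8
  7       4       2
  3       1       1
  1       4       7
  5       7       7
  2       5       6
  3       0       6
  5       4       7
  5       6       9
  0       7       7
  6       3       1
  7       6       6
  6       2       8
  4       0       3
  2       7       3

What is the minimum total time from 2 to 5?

Running Dijkstra from 2:
2: 0
7: 3  (via 2)
0: 4  (via 2)
4: 5  (via 7)
5: 5  (via 0)
Shortest route: 2 → 0 → 5 = 5 s.

5 s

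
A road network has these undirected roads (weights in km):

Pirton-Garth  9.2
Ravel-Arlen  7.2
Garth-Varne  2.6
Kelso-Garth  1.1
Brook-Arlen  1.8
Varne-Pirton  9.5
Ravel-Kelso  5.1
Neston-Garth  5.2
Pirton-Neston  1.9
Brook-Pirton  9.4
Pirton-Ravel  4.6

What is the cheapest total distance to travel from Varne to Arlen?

16 km

Shortest distances from Varne:
Varne: 0
Garth: 2.6  (via Varne)
Kelso: 3.7  (via Garth)
Neston: 7.8  (via Garth)
Ravel: 8.8  (via Kelso)
Pirton: 9.5  (via Varne)
Arlen: 16  (via Ravel)
Shortest route: Varne → Garth → Kelso → Ravel → Arlen = 16 km.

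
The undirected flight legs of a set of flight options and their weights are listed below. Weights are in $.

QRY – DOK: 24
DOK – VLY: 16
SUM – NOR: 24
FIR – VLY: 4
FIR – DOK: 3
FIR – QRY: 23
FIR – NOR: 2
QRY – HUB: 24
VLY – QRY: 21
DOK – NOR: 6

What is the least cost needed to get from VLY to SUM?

Shortest distances from VLY:
VLY: 0
FIR: 4  (via VLY)
NOR: 6  (via FIR)
DOK: 7  (via FIR)
QRY: 21  (via VLY)
SUM: 30  (via NOR)
Shortest route: VLY–FIR–NOR–SUM = $30.

$30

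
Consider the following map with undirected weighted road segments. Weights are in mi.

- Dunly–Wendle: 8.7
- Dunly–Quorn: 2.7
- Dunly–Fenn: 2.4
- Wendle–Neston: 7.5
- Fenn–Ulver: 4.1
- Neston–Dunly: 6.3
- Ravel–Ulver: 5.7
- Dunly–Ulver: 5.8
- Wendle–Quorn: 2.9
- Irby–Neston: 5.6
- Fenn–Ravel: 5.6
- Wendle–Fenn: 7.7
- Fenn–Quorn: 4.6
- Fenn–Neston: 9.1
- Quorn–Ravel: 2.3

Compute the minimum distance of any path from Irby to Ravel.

16.9 mi

Settle nodes by increasing distance from Irby:
Irby: 0
Neston: 5.6  (via Irby)
Dunly: 11.9  (via Neston)
Wendle: 13.1  (via Neston)
Fenn: 14.3  (via Dunly)
Quorn: 14.6  (via Dunly)
Ravel: 16.9  (via Quorn)
Shortest route: Irby–Neston–Dunly–Quorn–Ravel = 16.9 mi.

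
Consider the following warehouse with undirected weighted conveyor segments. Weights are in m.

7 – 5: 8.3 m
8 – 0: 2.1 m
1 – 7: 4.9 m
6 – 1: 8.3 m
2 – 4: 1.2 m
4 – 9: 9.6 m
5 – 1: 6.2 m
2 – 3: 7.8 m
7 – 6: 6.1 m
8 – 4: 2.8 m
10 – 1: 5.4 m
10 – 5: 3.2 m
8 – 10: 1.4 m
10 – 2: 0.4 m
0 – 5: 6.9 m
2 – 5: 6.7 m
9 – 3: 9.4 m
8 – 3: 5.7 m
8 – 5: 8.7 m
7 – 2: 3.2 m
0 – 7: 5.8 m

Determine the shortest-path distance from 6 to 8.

11.1 m

Settle nodes by increasing distance from 6:
6: 0
7: 6.1  (via 6)
1: 8.3  (via 6)
2: 9.3  (via 7)
10: 9.7  (via 2)
4: 10.5  (via 2)
8: 11.1  (via 10)
Shortest route: 6–7–2–10–8 = 11.1 m.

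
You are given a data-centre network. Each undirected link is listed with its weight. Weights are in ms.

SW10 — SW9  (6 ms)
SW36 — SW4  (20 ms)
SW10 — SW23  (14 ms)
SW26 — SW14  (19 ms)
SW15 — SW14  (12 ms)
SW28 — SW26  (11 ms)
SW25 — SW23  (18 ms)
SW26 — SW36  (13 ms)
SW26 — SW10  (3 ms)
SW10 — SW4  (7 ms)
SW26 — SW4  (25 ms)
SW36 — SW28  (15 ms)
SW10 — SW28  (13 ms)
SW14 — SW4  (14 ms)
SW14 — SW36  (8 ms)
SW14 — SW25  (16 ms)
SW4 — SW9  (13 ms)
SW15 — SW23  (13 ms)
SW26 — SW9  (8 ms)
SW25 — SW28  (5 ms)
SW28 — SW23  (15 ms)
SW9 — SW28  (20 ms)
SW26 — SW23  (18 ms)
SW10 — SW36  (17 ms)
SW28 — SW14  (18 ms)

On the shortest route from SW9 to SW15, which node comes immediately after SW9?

SW10

Candidate routes:
SW9 → SW26 → SW23 → SW15: 8+18+13 = 39
SW9 → SW10 → SW23 → SW15: 6+14+13 = 33
SW9 → SW26 → SW10 → SW23 → SW15: 8+3+14+13 = 38
The minimum is 33 ms via SW9 → SW10 → SW23 → SW15.
So from SW9 the first move is to SW10.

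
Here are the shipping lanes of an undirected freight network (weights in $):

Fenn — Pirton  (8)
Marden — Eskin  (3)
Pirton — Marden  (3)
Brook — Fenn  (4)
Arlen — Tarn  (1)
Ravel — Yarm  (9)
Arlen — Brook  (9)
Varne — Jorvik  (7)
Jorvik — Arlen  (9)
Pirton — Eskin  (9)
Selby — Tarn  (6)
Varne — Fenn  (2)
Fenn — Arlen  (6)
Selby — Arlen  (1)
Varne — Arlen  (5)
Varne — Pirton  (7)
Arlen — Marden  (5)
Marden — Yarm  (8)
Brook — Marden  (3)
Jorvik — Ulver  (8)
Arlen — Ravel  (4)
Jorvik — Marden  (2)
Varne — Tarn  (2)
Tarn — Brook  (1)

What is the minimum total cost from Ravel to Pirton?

Compare a few routes:
Ravel → Arlen → Marden → Pirton: 4+5+3 = 12
Ravel → Arlen → Tarn → Varne → Pirton: 4+1+2+7 = 14
The minimum is $12 via Ravel → Arlen → Marden → Pirton.

$12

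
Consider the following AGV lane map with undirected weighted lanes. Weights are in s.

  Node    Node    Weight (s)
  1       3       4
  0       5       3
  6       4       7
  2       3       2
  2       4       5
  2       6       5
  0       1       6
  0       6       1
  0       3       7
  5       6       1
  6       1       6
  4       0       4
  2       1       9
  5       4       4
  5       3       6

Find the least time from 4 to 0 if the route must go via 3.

Shortest 4→3: 4–2–3 = 7
Best 3 to 0: 3–0 costing 7
Total via 3: 7 + 7 = 14 s.

14 s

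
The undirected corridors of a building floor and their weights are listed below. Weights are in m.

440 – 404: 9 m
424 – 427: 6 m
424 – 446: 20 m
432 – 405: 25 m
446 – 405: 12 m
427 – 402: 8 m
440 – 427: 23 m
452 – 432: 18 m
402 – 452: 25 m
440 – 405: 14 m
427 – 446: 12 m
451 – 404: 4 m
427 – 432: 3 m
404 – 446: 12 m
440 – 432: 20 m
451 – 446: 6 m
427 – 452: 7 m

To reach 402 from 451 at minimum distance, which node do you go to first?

Enumerating some paths:
451 - 404 - 440 - 432 - 427 - 402: 4+9+20+3+8 = 44
451 - 446 - 427 - 402: 6+12+8 = 26
451 - 404 - 446 - 427 - 402: 4+12+12+8 = 36
451 - 446 - 424 - 427 - 402: 6+20+6+8 = 40
The minimum is 26 m via 451 - 446 - 427 - 402.
So from 451 the first move is to 446.

446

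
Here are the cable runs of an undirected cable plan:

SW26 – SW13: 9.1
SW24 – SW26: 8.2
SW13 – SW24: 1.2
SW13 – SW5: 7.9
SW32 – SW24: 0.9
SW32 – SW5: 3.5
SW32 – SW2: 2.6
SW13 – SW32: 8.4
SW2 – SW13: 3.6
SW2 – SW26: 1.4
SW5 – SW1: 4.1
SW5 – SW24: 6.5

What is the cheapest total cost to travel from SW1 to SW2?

10.2

Compare a few routes:
SW1 - SW5 - SW24 - SW13 - SW2: 4.1+6.5+1.2+3.6 = 15.4
SW1 - SW5 - SW32 - SW2: 4.1+3.5+2.6 = 10.2
SW1 - SW5 - SW24 - SW32 - SW2: 4.1+6.5+0.9+2.6 = 14.1
SW1 - SW5 - SW32 - SW24 - SW13 - SW2: 4.1+3.5+0.9+1.2+3.6 = 13.3
The minimum is 10.2 via SW1 - SW5 - SW32 - SW2.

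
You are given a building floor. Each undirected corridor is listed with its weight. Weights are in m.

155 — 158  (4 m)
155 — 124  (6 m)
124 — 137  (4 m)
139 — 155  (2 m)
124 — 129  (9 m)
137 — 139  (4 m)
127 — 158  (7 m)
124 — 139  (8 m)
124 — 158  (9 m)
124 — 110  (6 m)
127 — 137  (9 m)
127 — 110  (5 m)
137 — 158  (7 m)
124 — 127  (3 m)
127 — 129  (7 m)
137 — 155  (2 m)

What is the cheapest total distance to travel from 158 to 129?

14 m

Candidate routes:
158 → 124 → 129: 9+9 = 18
158 → 127 → 129: 7+7 = 14
The minimum is 14 m via 158 → 127 → 129.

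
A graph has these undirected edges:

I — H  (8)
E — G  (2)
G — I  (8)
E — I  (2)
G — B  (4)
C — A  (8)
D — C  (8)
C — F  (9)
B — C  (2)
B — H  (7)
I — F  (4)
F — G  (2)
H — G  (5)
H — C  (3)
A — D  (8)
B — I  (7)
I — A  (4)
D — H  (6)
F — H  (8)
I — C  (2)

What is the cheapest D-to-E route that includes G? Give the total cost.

13

Shortest D→G: D–H–G = 11
Shortest G→E: G–E = 2
Total via G: 11 + 2 = 13.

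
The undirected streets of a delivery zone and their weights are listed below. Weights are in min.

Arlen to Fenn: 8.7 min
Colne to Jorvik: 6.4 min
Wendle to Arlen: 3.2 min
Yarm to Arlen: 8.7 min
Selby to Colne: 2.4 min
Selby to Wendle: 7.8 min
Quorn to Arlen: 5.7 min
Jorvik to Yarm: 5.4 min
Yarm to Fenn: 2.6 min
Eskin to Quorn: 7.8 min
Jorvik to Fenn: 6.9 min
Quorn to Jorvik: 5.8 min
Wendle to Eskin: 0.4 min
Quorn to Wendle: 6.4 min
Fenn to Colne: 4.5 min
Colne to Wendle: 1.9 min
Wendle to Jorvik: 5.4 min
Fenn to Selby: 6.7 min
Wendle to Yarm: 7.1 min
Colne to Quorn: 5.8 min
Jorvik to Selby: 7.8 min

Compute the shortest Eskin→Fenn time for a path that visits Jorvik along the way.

12.7 min

Best Eskin to Jorvik: Eskin–Wendle–Jorvik costing 5.8
Best Jorvik to Fenn: Jorvik–Fenn costing 6.9
Total via Jorvik: 5.8 + 6.9 = 12.7 min.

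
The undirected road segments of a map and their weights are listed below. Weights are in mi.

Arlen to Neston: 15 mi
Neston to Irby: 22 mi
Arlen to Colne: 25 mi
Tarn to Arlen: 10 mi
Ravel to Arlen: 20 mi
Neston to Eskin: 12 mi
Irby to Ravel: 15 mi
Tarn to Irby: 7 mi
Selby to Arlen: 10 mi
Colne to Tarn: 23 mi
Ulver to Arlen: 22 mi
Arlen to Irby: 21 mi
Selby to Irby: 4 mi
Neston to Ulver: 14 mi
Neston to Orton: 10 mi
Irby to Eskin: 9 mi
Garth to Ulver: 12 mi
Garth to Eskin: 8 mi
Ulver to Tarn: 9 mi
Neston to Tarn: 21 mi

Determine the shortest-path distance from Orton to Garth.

Settle nodes by increasing distance from Orton:
Orton: 0
Neston: 10  (via Orton)
Eskin: 22  (via Neston)
Ulver: 24  (via Neston)
Arlen: 25  (via Neston)
Garth: 30  (via Eskin)
Shortest route: Orton → Neston → Eskin → Garth = 30 mi.

30 mi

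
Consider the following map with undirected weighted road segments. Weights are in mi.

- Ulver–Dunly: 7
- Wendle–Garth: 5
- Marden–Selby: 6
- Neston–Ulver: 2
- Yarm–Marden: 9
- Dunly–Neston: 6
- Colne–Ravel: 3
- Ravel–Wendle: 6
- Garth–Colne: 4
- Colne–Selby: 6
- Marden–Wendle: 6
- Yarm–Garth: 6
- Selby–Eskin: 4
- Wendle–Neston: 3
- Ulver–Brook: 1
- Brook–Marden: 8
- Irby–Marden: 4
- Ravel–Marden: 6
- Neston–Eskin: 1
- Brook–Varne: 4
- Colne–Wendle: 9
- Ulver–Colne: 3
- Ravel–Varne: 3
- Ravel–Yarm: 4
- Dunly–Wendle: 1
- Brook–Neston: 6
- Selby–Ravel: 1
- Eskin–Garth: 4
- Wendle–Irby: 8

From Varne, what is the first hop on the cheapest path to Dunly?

Ravel

Candidate routes:
Varne → Brook → Ulver → Neston → Wendle → Dunly: 4+1+2+3+1 = 11
Varne → Ravel → Wendle → Dunly: 3+6+1 = 10
Varne → Brook → Ulver → Dunly: 4+1+7 = 12
The minimum is 10 mi via Varne → Ravel → Wendle → Dunly.
So from Varne the first move is to Ravel.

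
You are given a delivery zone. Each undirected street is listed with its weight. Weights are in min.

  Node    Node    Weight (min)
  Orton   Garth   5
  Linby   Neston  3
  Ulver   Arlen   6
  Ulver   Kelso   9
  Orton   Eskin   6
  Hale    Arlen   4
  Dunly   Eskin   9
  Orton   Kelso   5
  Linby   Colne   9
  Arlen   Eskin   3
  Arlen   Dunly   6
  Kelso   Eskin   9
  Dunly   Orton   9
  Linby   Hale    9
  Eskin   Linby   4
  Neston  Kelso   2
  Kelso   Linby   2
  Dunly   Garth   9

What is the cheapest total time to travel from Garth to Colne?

21 min

Running Dijkstra from Garth:
Garth: 0
Orton: 5  (via Garth)
Dunly: 9  (via Garth)
Kelso: 10  (via Orton)
Eskin: 11  (via Orton)
Neston: 12  (via Kelso)
Linby: 12  (via Kelso)
Arlen: 14  (via Eskin)
Hale: 18  (via Arlen)
Ulver: 19  (via Kelso)
Colne: 21  (via Linby)
Shortest route: Garth → Orton → Kelso → Linby → Colne = 21 min.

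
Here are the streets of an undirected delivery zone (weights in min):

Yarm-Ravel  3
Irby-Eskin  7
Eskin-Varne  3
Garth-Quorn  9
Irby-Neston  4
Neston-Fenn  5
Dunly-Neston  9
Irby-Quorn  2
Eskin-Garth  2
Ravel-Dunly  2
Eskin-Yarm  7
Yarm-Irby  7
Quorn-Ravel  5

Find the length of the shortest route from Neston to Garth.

13 min

Candidate routes:
Neston → Irby → Quorn → Garth: 4+2+9 = 15
Neston → Irby → Eskin → Garth: 4+7+2 = 13
The minimum is 13 min via Neston → Irby → Eskin → Garth.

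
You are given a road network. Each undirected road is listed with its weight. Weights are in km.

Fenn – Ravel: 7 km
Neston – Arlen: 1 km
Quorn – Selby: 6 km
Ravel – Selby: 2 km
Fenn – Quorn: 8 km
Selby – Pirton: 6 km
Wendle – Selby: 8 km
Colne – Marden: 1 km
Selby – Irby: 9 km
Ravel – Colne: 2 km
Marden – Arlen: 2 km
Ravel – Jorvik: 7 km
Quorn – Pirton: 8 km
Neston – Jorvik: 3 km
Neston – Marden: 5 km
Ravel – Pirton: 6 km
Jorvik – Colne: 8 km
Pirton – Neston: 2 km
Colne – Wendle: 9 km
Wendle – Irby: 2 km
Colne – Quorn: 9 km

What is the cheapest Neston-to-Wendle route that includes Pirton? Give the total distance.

16 km

Shortest Neston→Pirton: Neston → Pirton = 2
Shortest Pirton→Wendle: Pirton → Selby → Wendle = 14
Total via Pirton: 2 + 14 = 16 km.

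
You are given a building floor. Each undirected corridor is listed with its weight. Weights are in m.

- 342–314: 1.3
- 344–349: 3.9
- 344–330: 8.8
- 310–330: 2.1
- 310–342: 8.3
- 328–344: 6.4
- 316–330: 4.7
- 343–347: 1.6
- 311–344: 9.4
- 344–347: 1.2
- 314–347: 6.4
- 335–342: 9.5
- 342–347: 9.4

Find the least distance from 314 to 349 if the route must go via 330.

Shortest 314→330: 314–342–310–330 = 11.7
Best 330 to 349: 330–344–349 costing 12.7
Total via 330: 11.7 + 12.7 = 24.4 m.

24.4 m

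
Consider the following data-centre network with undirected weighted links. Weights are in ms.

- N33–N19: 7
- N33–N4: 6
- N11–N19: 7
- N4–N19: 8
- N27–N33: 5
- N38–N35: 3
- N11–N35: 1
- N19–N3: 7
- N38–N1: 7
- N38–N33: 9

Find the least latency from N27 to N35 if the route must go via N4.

27 ms

Shortest N27→N4: N27 → N33 → N4 = 11
Best N4 to N35: N4 → N19 → N11 → N35 costing 16
Total via N4: 11 + 16 = 27 ms.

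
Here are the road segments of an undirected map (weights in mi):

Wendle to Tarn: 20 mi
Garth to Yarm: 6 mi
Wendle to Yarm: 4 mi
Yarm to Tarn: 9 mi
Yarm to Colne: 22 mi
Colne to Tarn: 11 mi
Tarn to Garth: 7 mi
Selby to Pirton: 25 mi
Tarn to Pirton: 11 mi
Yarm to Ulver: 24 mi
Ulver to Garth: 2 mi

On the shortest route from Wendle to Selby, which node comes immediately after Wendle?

Yarm

Enumerating some paths:
Wendle → Yarm → Ulver → Garth → Tarn → Pirton → Selby: 4+24+2+7+11+25 = 73
Wendle → Yarm → Tarn → Pirton → Selby: 4+9+11+25 = 49
Wendle → Yarm → Garth → Tarn → Pirton → Selby: 4+6+7+11+25 = 53
Wendle → Tarn → Pirton → Selby: 20+11+25 = 56
The minimum is 49 mi via Wendle → Yarm → Tarn → Pirton → Selby.
So from Wendle the first move is to Yarm.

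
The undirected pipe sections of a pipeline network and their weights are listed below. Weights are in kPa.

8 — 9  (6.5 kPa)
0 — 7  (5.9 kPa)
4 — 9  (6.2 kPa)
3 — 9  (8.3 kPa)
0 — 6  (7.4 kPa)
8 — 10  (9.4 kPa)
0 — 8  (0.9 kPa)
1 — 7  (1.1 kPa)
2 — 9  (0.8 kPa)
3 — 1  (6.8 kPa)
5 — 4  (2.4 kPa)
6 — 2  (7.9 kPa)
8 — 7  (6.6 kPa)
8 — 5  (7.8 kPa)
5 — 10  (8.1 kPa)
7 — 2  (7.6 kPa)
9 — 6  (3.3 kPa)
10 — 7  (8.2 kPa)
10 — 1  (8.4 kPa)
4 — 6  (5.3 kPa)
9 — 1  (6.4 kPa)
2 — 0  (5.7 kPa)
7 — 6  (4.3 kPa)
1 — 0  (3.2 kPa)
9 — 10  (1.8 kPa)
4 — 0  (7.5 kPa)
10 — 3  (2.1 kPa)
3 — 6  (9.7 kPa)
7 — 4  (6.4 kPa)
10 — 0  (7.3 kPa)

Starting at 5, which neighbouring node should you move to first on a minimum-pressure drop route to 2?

Enumerating some paths:
5 - 10 - 9 - 2: 8.1+1.8+0.8 = 10.7
5 - 8 - 0 - 2: 7.8+0.9+5.7 = 14.4
5 - 4 - 9 - 2: 2.4+6.2+0.8 = 9.4
5 - 4 - 6 - 9 - 2: 2.4+5.3+3.3+0.8 = 11.8
Cheapest is 5 - 4 - 9 - 2 at 9.4 kPa.
So from 5 the first move is to 4.

4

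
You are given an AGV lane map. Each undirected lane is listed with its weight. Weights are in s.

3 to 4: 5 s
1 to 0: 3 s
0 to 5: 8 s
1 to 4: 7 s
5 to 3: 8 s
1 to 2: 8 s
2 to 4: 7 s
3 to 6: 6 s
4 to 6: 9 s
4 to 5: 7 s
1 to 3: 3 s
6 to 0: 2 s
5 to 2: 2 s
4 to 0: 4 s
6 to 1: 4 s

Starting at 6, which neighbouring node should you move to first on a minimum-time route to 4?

0

Enumerating some paths:
6 → 4: 9 = 9
6 → 0 → 4: 2+4 = 6
The minimum is 6 s via 6 → 0 → 4.
So from 6 the first move is to 0.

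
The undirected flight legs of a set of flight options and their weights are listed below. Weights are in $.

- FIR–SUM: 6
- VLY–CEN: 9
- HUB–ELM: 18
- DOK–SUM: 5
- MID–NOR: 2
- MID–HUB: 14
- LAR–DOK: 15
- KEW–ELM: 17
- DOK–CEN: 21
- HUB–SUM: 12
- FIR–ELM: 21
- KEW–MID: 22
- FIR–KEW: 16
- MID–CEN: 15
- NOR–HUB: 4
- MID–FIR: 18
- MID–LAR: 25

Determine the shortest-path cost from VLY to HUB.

Settle nodes by increasing distance from VLY:
VLY: 0
CEN: 9  (via VLY)
MID: 24  (via CEN)
NOR: 26  (via MID)
HUB: 30  (via NOR)
Shortest route: VLY → CEN → MID → NOR → HUB = $30.

$30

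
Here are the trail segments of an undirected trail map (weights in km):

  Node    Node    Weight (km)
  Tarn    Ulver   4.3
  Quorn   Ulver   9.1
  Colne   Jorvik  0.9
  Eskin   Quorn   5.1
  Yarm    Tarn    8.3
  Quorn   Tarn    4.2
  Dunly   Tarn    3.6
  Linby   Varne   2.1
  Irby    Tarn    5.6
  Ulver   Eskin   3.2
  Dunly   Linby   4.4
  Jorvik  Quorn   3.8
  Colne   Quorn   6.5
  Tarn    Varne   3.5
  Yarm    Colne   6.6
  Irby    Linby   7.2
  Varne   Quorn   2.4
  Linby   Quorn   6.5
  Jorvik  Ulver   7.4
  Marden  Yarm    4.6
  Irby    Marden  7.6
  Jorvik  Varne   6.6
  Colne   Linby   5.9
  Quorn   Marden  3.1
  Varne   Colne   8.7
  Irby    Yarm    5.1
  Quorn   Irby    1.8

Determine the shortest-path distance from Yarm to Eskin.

12 km

Settle nodes by increasing distance from Yarm:
Yarm: 0
Marden: 4.6  (via Yarm)
Irby: 5.1  (via Yarm)
Colne: 6.6  (via Yarm)
Quorn: 6.9  (via Irby)
Jorvik: 7.5  (via Colne)
Tarn: 8.3  (via Yarm)
Varne: 9.3  (via Quorn)
Linby: 11.4  (via Varne)
Dunly: 11.9  (via Tarn)
Eskin: 12  (via Quorn)
Shortest route: Yarm → Irby → Quorn → Eskin = 12 km.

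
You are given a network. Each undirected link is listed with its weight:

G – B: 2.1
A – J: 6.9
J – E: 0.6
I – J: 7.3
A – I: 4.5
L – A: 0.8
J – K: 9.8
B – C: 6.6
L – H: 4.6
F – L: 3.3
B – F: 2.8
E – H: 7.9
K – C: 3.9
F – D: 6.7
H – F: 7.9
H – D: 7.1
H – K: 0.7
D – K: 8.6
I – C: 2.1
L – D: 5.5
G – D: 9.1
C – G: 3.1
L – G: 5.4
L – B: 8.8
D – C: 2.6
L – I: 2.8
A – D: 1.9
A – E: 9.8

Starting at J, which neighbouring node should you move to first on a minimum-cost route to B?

A

Enumerating some paths:
J - I - C - G - B: 7.3+2.1+3.1+2.1 = 14.6
J - A - L - F - B: 6.9+0.8+3.3+2.8 = 13.8
The minimum is 13.8 via J - A - L - F - B.
So from J the first move is to A.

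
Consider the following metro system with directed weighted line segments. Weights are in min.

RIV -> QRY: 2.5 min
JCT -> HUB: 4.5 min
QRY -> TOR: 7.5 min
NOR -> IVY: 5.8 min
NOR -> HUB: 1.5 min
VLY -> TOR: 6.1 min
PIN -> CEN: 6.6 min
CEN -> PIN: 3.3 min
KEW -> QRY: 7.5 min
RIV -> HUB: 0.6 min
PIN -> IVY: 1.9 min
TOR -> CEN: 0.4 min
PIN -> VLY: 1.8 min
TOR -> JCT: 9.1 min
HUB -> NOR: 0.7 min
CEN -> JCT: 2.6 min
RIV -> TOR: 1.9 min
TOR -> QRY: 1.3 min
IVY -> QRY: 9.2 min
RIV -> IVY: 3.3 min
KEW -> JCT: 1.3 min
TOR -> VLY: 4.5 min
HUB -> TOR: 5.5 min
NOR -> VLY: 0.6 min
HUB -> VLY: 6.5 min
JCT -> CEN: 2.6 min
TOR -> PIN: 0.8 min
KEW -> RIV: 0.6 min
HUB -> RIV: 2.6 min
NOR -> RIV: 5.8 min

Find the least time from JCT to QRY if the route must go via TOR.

10.3 min

Best JCT to TOR: JCT–HUB–RIV–TOR costing 9
Shortest TOR→QRY: TOR–QRY = 1.3
Total via TOR: 9 + 1.3 = 10.3 min.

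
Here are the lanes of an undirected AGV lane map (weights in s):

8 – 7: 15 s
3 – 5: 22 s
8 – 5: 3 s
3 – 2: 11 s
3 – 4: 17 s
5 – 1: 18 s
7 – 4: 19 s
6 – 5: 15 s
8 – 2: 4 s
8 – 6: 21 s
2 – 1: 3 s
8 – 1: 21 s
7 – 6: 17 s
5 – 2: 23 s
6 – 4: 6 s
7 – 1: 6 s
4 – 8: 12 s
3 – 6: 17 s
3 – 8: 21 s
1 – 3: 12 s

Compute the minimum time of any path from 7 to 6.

Enumerating some paths:
7 - 6: 17 = 17
7 - 4 - 6: 19+6 = 25
The minimum is 17 s via 7 - 6.

17 s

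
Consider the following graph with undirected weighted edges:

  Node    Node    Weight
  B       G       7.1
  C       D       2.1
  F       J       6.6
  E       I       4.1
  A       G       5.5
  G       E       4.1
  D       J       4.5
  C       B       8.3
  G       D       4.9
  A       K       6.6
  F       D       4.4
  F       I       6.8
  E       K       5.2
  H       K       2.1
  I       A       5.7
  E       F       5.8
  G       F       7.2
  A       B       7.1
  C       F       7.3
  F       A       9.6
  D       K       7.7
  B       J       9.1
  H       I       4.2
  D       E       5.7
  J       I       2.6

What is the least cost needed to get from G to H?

11.4

Running Dijkstra from G:
G: 0
E: 4.1  (via G)
D: 4.9  (via G)
A: 5.5  (via G)
C: 7  (via D)
B: 7.1  (via G)
F: 7.2  (via G)
I: 8.2  (via E)
K: 9.3  (via E)
J: 9.4  (via D)
H: 11.4  (via K)
Shortest route: G–E–K–H = 11.4.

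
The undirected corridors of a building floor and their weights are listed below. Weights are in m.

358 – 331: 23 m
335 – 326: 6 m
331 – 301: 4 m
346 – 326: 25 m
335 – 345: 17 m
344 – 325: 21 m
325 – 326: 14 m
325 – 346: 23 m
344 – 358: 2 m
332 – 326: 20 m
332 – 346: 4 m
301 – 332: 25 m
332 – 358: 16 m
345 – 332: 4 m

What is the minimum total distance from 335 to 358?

37 m

Candidate routes:
335–326–325–344–358: 6+14+21+2 = 43
335–326–346–332–358: 6+25+4+16 = 51
335–345–332–358: 17+4+16 = 37
335–326–332–358: 6+20+16 = 42
Cheapest is 335–345–332–358 at 37 m.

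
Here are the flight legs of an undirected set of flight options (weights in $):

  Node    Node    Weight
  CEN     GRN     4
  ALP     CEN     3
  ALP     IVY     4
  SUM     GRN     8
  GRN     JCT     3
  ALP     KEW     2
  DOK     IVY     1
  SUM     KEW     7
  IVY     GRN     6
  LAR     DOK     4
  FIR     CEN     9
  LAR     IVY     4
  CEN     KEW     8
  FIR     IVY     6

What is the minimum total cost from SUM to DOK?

$14

Compare a few routes:
SUM - GRN - IVY - DOK: 8+6+1 = 15
SUM - KEW - ALP - IVY - DOK: 7+2+4+1 = 14
Cheapest is SUM - KEW - ALP - IVY - DOK at $14.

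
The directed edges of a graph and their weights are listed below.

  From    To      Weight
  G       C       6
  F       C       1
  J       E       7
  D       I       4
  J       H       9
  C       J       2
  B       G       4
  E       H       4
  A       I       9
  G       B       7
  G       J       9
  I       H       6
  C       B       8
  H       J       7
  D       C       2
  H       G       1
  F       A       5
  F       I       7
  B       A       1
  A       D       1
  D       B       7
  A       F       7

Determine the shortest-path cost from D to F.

Running Dijkstra from D:
D: 0
C: 2  (via D)
I: 4  (via D)
J: 4  (via C)
B: 7  (via D)
A: 8  (via B)
H: 10  (via I)
E: 11  (via J)
G: 11  (via B)
F: 15  (via A)
Shortest route: D–B–A–F = 15.

15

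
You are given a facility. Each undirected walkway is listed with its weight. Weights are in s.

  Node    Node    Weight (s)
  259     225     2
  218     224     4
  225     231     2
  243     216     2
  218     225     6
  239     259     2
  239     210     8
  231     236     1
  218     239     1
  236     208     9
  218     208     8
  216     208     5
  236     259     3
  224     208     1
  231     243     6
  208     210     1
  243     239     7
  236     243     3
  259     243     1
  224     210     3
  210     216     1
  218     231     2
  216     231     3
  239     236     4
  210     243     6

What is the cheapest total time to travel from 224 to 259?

6 s

Compare a few routes:
224 - 210 - 216 - 243 - 259: 3+1+2+1 = 7
224 - 208 - 210 - 243 - 259: 1+1+6+1 = 9
224 - 208 - 210 - 216 - 243 - 259: 1+1+1+2+1 = 6
224 - 218 - 239 - 259: 4+1+2 = 7
The minimum is 6 s via 224 - 208 - 210 - 216 - 243 - 259.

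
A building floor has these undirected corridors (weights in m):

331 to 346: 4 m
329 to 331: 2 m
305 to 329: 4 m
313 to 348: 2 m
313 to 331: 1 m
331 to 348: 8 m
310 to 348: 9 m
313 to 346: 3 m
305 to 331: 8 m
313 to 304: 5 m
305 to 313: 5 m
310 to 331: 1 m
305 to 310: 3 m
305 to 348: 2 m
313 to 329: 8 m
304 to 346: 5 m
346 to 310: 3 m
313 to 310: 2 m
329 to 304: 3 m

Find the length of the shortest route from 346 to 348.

Candidate routes:
346 - 313 - 348: 3+2 = 5
346 - 331 - 313 - 348: 4+1+2 = 7
Cheapest is 346 - 313 - 348 at 5 m.

5 m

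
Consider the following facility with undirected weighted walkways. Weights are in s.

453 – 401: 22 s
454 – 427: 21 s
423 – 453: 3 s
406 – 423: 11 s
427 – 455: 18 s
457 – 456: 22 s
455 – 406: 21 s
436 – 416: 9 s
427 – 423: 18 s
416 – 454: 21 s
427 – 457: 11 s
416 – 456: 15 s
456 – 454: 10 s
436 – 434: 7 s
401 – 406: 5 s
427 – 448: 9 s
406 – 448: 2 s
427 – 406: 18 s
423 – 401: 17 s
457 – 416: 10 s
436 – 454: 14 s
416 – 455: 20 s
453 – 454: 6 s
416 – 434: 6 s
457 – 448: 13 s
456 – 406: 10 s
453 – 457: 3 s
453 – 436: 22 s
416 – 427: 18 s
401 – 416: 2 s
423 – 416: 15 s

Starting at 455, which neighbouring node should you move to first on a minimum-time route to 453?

Enumerating some paths:
455–416–457–453: 20+10+3 = 33
455–427–457–453: 18+11+3 = 32
Cheapest is 455–427–457–453 at 32 s.
So from 455 the first move is to 427.

427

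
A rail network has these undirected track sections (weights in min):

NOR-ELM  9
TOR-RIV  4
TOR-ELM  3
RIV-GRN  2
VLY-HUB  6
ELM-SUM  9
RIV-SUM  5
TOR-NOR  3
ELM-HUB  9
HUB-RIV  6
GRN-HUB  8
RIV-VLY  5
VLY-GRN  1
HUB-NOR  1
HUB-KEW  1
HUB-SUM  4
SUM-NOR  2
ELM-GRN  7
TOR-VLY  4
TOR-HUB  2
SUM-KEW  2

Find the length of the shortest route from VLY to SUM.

Compare a few routes:
VLY → GRN → RIV → SUM: 1+2+5 = 8
VLY → TOR → HUB → NOR → SUM: 4+2+1+2 = 9
VLY → TOR → HUB → KEW → SUM: 4+2+1+2 = 9
The minimum is 8 min via VLY → GRN → RIV → SUM.

8 min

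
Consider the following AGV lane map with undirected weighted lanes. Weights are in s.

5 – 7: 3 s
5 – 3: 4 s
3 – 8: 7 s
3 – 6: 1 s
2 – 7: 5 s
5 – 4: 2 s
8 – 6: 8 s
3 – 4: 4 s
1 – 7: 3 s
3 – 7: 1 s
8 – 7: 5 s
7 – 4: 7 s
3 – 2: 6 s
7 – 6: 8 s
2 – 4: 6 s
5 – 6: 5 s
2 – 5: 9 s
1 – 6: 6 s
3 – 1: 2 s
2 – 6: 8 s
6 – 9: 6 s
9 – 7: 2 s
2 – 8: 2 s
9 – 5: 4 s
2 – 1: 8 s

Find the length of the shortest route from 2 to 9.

7 s

Running Dijkstra from 2:
2: 0
8: 2  (via 2)
7: 5  (via 2)
3: 6  (via 2)
4: 6  (via 2)
6: 7  (via 3)
9: 7  (via 7)
Shortest route: 2 → 7 → 9 = 7 s.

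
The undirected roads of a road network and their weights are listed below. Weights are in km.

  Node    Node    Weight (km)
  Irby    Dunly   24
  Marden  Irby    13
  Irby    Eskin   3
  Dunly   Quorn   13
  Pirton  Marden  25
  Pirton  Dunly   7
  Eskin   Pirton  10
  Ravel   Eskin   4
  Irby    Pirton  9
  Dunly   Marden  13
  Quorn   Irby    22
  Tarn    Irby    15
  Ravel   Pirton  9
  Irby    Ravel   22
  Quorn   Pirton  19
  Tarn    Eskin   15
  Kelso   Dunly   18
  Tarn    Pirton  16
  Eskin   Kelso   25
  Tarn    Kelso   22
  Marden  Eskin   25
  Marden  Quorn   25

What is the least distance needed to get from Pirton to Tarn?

16 km

Compare a few routes:
Pirton - Tarn: 16 = 16
Pirton - Irby - Tarn: 9+15 = 24
The minimum is 16 km via Pirton - Tarn.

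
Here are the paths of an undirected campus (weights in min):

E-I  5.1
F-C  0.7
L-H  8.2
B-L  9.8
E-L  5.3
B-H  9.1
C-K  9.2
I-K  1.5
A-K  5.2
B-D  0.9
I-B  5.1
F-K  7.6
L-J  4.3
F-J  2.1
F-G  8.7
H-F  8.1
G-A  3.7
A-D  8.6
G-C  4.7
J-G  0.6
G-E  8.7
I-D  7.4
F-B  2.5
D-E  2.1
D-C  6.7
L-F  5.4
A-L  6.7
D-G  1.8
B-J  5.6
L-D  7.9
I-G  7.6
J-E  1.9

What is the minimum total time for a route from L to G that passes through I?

18 min

Shortest L→I: L–E–I = 10.4
Best I to G: I–G costing 7.6
Total via I: 10.4 + 7.6 = 18 min.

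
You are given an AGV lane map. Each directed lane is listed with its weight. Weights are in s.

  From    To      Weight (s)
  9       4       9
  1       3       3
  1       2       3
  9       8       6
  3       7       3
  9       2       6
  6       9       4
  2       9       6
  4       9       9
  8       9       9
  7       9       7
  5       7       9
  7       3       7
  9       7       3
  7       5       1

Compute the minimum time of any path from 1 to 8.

Compare a few routes:
1 - 2 - 9 - 8: 3+6+6 = 15
1 - 3 - 7 - 9 - 8: 3+3+7+6 = 19
Cheapest is 1 - 2 - 9 - 8 at 15 s.

15 s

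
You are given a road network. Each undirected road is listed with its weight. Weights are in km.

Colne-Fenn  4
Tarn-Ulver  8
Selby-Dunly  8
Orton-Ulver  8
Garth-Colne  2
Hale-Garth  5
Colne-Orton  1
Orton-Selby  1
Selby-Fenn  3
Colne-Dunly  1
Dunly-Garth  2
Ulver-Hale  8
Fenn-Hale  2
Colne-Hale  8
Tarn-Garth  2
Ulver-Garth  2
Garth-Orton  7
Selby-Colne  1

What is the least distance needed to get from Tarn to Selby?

Running Dijkstra from Tarn:
Tarn: 0
Garth: 2  (via Tarn)
Ulver: 4  (via Garth)
Colne: 4  (via Garth)
Dunly: 4  (via Garth)
Selby: 5  (via Colne)
Shortest route: Tarn–Garth–Colne–Selby = 5 km.

5 km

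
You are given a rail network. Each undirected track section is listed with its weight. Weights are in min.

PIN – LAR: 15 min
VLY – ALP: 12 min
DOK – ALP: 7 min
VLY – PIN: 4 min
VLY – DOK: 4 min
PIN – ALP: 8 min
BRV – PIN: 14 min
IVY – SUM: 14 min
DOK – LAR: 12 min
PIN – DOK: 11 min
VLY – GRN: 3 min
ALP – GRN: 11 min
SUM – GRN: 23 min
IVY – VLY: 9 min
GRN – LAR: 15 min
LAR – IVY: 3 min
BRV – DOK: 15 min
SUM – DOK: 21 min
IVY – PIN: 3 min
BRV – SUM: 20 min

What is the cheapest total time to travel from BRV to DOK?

Enumerating some paths:
BRV–PIN–DOK: 14+11 = 25
BRV–PIN–VLY–DOK: 14+4+4 = 22
BRV–DOK: 15 = 15
The minimum is 15 min via BRV–DOK.

15 min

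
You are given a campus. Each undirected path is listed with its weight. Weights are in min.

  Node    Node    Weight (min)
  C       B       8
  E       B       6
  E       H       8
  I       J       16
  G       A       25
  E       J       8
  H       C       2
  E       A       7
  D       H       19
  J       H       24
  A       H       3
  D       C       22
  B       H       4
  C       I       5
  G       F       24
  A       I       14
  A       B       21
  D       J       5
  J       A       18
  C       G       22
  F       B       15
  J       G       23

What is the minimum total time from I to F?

Running Dijkstra from I:
I: 0
C: 5  (via I)
H: 7  (via C)
A: 10  (via H)
B: 11  (via H)
E: 15  (via H)
J: 16  (via I)
D: 21  (via J)
F: 26  (via B)
Shortest route: I → C → H → B → F = 26 min.

26 min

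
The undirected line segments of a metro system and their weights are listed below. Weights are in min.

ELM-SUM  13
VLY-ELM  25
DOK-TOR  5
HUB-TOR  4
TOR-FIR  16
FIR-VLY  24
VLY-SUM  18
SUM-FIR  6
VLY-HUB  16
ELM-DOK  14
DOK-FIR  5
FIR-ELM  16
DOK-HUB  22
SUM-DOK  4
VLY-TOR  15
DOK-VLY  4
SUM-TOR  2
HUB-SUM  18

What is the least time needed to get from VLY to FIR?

Compare a few routes:
VLY–DOK–FIR: 4+5 = 9
VLY–DOK–SUM–FIR: 4+4+6 = 14
The minimum is 9 min via VLY–DOK–FIR.

9 min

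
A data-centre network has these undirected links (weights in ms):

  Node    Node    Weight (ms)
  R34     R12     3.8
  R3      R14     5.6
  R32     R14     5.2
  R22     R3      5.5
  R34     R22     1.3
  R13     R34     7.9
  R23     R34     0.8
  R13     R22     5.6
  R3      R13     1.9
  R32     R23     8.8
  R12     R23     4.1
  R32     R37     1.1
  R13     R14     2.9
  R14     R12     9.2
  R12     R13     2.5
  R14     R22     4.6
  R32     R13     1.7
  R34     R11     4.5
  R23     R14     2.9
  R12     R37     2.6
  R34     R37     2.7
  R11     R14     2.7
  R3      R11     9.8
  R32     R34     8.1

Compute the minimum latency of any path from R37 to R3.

Shortest distances from R37:
R37: 0
R32: 1.1  (via R37)
R12: 2.6  (via R37)
R34: 2.7  (via R37)
R13: 2.8  (via R32)
R23: 3.5  (via R34)
R22: 4  (via R34)
R3: 4.7  (via R13)
Shortest route: R37 → R32 → R13 → R3 = 4.7 ms.

4.7 ms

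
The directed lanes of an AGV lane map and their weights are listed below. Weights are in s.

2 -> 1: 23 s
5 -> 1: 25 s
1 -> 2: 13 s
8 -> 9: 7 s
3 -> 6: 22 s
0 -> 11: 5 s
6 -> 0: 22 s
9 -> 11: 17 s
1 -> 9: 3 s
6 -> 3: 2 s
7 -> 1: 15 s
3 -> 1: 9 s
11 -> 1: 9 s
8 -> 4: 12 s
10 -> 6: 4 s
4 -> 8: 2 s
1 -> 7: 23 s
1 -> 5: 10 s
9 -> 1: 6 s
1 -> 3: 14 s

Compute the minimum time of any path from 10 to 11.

Enumerating some paths:
10 → 6 → 3 → 1 → 9 → 11: 4+2+9+3+17 = 35
10 → 6 → 0 → 11: 4+22+5 = 31
Cheapest is 10 → 6 → 0 → 11 at 31 s.

31 s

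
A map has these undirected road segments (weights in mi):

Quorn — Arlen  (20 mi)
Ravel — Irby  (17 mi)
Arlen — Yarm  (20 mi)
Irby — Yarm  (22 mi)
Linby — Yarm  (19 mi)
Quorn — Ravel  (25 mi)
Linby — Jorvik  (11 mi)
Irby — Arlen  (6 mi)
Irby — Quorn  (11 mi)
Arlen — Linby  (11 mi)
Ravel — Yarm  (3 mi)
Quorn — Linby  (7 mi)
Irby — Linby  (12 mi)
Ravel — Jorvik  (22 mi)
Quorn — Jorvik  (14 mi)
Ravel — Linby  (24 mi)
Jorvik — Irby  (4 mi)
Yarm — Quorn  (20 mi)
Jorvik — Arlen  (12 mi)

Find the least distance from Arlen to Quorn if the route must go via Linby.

18 mi

Shortest Arlen→Linby: Arlen–Linby = 11
Best Linby to Quorn: Linby–Quorn costing 7
Total via Linby: 11 + 7 = 18 mi.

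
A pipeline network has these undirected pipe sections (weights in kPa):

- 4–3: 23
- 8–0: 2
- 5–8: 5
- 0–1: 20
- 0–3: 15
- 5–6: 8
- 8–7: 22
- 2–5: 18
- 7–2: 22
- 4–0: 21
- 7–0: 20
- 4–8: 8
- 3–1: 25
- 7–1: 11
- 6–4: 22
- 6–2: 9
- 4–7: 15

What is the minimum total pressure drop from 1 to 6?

35 kPa

Enumerating some paths:
1 - 7 - 0 - 8 - 5 - 6: 11+20+2+5+8 = 46
1 - 0 - 8 - 5 - 6: 20+2+5+8 = 35
1 - 7 - 2 - 6: 11+22+9 = 42
1 - 7 - 8 - 5 - 6: 11+22+5+8 = 46
The minimum is 35 kPa via 1 - 0 - 8 - 5 - 6.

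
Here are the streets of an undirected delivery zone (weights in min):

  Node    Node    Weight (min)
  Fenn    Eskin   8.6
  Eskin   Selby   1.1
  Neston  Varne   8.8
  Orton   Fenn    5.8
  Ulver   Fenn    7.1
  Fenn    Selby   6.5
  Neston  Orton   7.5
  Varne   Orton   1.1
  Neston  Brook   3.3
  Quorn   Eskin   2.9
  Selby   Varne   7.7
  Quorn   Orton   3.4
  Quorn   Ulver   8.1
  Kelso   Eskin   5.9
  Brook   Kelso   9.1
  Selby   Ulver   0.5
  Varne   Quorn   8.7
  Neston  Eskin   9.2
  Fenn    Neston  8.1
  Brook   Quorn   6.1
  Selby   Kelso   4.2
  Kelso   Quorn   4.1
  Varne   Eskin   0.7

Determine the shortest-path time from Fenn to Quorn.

9.2 min

Running Dijkstra from Fenn:
Fenn: 0
Orton: 5.8  (via Fenn)
Selby: 6.5  (via Fenn)
Varne: 6.9  (via Orton)
Ulver: 7  (via Selby)
Eskin: 7.6  (via Selby)
Neston: 8.1  (via Fenn)
Quorn: 9.2  (via Orton)
Shortest route: Fenn–Orton–Quorn = 9.2 min.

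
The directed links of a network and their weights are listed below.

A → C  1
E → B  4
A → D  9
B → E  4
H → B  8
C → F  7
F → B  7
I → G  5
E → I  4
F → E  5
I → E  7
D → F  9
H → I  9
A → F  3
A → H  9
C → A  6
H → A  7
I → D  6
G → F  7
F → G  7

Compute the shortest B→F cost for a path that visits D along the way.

23

Shortest B→D: B–E–I–D = 14
Best D to F: D–F costing 9
Total via D: 14 + 9 = 23.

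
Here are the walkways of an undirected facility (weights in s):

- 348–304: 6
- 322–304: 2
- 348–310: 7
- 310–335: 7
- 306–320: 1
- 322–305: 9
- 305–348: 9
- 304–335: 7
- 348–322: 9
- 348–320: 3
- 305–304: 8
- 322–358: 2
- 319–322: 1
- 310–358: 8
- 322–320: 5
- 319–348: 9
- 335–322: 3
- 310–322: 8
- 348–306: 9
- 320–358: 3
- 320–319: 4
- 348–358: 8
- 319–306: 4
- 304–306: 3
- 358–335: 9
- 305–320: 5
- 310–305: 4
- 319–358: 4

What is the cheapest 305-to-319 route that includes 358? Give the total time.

11 s

Best 305 to 358: 305 → 320 → 358 costing 8
Shortest 358→319: 358 → 322 → 319 = 3
Total via 358: 8 + 3 = 11 s.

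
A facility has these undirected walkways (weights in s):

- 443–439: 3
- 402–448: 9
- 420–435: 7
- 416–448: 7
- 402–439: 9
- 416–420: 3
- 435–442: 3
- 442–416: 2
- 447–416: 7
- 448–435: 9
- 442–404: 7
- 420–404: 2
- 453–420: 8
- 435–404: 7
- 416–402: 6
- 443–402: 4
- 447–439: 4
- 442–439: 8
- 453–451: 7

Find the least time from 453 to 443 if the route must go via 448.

31 s

Best 453 to 448: 453 → 420 → 416 → 448 costing 18
Best 448 to 443: 448 → 402 → 443 costing 13
Total via 448: 18 + 13 = 31 s.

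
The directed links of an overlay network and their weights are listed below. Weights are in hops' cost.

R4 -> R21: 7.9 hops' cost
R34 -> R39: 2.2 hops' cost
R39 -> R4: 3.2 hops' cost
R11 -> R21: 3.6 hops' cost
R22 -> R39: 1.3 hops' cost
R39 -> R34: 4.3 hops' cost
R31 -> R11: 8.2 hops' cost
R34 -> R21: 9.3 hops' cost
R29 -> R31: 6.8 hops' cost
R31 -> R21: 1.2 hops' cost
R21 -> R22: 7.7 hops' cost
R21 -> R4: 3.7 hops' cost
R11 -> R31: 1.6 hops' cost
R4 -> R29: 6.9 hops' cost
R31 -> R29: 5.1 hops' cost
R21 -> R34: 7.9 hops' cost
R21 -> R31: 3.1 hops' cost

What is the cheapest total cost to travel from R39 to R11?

Compare a few routes:
R39 - R34 - R21 - R31 - R11: 4.3+9.3+3.1+8.2 = 24.9
R39 - R34 - R21 - R4 - R29 - R31 - R11: 4.3+9.3+3.7+6.9+6.8+8.2 = 39.2
R39 - R4 - R21 - R31 - R11: 3.2+7.9+3.1+8.2 = 22.4
R39 - R4 - R29 - R31 - R11: 3.2+6.9+6.8+8.2 = 25.1
Cheapest is R39 - R4 - R21 - R31 - R11 at 22.4 hops' cost.

22.4 hops' cost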